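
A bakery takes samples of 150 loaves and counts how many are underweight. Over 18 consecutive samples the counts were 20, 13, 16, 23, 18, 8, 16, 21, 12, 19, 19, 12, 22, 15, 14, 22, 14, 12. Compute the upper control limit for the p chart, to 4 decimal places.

0.1862

p̄ = Σdᵢ / (k·n) = 296 / (18 × 150) = 0.10963
UCL = p̄ + 3·√(p̄(1−p̄)/n) = 0.10963 + 3 × √(0.10963×0.89037/150) = 0.10963 + 3 × 0.02551 = 0.18616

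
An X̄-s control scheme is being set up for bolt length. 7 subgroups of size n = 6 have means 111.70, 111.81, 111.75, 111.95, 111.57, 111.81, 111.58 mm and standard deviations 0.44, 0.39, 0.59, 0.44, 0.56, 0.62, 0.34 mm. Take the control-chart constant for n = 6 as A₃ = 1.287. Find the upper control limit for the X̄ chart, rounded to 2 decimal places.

112.36

X̄̄ = (111.70 + 111.81 + 111.75 + 111.95 + 111.57 + 111.81 + 111.58) / 7 = 111.7386
s̄ = (0.44 + 0.39 + 0.59 + 0.44 + 0.56 + 0.62 + 0.34) / 7 = 0.4829
UCL = X̄̄ + A₃·s̄ = 111.7386 + 1.287 × 0.4829 = 112.3600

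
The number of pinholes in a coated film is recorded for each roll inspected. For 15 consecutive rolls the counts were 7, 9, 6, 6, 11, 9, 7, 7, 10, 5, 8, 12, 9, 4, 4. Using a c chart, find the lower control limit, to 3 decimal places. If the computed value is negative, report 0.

0.000

c̄ = (7 + 9 + 6 + 6 + 11 + 9 + 7 + 7 + 10 + 5 + 8 + 12 + 9 + 4 + 4) / 15 = 114 / 15 = 7.6000
LCL = c̄ − 3√c̄ = 7.6000 − 3 × 2.7568 = -0.6704 → 0 (cannot be negative)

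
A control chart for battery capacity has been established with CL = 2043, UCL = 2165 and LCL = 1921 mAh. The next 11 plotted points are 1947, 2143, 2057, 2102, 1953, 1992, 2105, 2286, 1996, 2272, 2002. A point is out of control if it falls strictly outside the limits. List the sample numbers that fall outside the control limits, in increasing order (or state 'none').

Compare each point to [1921, 2165]: sample 8 = 2286 > UCL; sample 10 = 2272 > UCL.

8, 10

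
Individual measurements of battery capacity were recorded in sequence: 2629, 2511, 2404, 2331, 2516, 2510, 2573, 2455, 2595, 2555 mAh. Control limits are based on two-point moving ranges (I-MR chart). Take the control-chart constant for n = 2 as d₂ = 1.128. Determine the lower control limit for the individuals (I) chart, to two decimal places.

X̄ = (2629 + 2511 + 2404 + 2331 + 2516 + 2510 + 2573 + 2455 + 2595 + 2555) / 10 = 2507.9000
Moving ranges: 118, 107, 73, 185, 6, 63, 118, 140, 40; M̄R̄ = 850.0000 / 9 = 94.4444
LCL = X̄ − 3·M̄R̄/d₂ = 2507.9000 − 3 × 94.4444 / 1.128 = 2256.7180

2256.72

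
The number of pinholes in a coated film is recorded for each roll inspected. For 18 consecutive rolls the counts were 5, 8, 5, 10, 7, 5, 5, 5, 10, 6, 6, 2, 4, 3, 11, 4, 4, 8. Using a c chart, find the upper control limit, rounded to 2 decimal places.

13.35

c̄ = (5 + 8 + 5 + 10 + 7 + 5 + 5 + 5 + 10 + 6 + 6 + 2 + 4 + 3 + 11 + 4 + 4 + 8) / 18 = 108 / 18 = 6.0000
UCL = c̄ + 3√c̄ = 6.0000 + 3 × √6.0000 = 6.0000 + 3 × 2.4495 = 13.3485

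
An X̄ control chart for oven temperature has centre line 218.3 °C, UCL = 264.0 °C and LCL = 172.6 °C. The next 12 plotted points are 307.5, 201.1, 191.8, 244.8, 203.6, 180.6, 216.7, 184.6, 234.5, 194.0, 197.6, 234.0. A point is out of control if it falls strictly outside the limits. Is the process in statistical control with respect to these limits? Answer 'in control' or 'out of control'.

out of control

Compare each point to [172.6, 264.0]: sample 1 = 307.5 > UCL.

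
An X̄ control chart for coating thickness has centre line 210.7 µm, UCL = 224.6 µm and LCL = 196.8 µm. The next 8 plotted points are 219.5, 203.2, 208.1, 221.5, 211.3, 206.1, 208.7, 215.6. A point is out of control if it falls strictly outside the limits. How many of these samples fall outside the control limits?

All 8 points lie within [196.8, 224.6].

0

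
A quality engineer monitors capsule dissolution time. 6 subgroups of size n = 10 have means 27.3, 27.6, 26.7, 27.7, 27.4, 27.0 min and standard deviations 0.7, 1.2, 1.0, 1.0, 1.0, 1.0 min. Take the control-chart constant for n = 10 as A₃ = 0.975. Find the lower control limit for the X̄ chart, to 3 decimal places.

X̄̄ = (27.3 + 27.6 + 26.7 + 27.7 + 27.4 + 27.0) / 6 = 27.2833
s̄ = (0.7 + 1.2 + 1.0 + 1.0 + 1.0 + 1.0) / 6 = 0.9833
LCL = X̄̄ − A₃·s̄ = 27.2833 − 0.975 × 0.9833 = 26.3246

26.325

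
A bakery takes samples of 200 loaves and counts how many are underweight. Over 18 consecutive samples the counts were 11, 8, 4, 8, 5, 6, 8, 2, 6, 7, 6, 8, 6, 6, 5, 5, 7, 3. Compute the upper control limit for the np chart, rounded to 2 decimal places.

p̄ = Σdᵢ / (k·n) = 111 / (18 × 200) = 0.03083
UCL = np̄ + 3·√(np̄(1−p̄)) = 6.1667 + 3 × √(6.1667×0.96917) = 6.1667 + 3 × 2.4447 = 13.5007

13.50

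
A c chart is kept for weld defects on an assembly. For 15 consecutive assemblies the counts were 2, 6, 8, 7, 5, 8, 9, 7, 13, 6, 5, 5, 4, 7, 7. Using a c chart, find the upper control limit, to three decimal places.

c̄ = (2 + 6 + 8 + 7 + 5 + 8 + 9 + 7 + 13 + 6 + 5 + 5 + 4 + 7 + 7) / 15 = 99 / 15 = 6.6000
UCL = c̄ + 3√c̄ = 6.6000 + 3 × √6.6000 = 6.6000 + 3 × 2.5690 = 14.3071

14.307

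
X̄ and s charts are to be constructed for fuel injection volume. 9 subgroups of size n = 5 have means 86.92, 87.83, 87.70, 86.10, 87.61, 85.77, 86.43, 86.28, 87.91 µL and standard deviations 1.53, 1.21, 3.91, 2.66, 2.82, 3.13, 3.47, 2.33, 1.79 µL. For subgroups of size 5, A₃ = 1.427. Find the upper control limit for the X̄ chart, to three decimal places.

90.573

X̄̄ = (86.92 + 87.83 + 87.70 + 86.10 + 87.61 + 85.77 + 86.43 + 86.28 + 87.91) / 9 = 86.9500
s̄ = (1.53 + 1.21 + 3.91 + 2.66 + 2.82 + 3.13 + 3.47 + 2.33 + 1.79) / 9 = 2.5389
UCL = X̄̄ + A₃·s̄ = 86.9500 + 1.427 × 2.5389 = 90.5730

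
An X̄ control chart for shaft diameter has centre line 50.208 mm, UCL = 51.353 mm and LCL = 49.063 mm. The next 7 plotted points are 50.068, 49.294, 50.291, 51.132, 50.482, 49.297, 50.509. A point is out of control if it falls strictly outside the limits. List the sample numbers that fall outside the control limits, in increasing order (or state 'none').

none

All 7 points lie within [49.063, 51.353].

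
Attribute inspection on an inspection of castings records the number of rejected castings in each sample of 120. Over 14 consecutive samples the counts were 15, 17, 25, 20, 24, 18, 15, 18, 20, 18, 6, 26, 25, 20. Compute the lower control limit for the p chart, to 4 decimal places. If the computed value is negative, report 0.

p̄ = Σdᵢ / (k·n) = 267 / (14 × 120) = 0.15893
LCL = p̄ − 3·√(p̄(1−p̄)/n) = 0.15893 − 3 × 0.03338 = 0.05880

0.0588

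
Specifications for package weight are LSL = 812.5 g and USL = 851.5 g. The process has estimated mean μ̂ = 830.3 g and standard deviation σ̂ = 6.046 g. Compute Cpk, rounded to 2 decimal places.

Cpu = (USL − μ̂) / (3σ̂) = (851.5 − 830.3) / (3 × 6.046) = 1.1688; Cpl = (μ̂ − LSL) / (3σ̂) = (830.3 − 812.5) / (3 × 6.046) = 0.9814; Cpk = min(Cpu, Cpl) = 0.9814

0.98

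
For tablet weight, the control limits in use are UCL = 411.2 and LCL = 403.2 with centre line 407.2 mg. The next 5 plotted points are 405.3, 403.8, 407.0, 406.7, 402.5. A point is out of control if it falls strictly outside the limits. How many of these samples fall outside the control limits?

Compare each point to [403.2, 411.2]: sample 5 = 402.5 < LCL.

1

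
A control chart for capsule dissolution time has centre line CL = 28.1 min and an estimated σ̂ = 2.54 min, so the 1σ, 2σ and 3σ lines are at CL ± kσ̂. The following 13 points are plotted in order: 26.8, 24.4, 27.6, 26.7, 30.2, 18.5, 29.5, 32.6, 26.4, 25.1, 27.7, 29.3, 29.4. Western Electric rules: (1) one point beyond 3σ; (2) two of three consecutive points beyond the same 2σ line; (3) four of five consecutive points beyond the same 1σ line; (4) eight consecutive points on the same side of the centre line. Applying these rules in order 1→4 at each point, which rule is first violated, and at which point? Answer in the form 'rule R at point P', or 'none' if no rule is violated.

rule 1 at point 6

Zone of each point (C = within 1σ̂, B = 1σ̂–2σ̂, A = 2σ̂–3σ̂, * = beyond 3σ̂; sign = side of CL): 1:-C, 2:-B, 3:-C, 4:-C, 5:+C, 6:-*, 7:+C, 8:+B, 9:-C, 10:-B, 11:-C, 12:+C, 13:+C
Rule 1 (one point beyond the 3σ limits) is satisfied at point 6.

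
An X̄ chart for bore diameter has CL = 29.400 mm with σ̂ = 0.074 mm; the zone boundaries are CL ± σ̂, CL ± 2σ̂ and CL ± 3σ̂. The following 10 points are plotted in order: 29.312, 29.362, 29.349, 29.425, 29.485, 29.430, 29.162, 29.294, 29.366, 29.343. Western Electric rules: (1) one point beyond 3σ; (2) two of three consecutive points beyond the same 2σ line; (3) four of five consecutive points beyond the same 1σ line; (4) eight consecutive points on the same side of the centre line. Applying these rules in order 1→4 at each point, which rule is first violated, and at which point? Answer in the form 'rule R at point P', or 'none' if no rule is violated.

Zone of each point (C = within 1σ̂, B = 1σ̂–2σ̂, A = 2σ̂–3σ̂, * = beyond 3σ̂; sign = side of CL): 1:-B, 2:-C, 3:-C, 4:+C, 5:+B, 6:+C, 7:-*, 8:-B, 9:-C, 10:-C
Rule 1 (one point beyond the 3σ limits) is satisfied at point 7.

rule 1 at point 7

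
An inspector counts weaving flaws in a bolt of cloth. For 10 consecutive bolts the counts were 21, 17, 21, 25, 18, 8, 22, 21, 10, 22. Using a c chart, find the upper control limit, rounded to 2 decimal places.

31.40

c̄ = (21 + 17 + 21 + 25 + 18 + 8 + 22 + 21 + 10 + 22) / 10 = 185 / 10 = 18.5000
UCL = c̄ + 3√c̄ = 18.5000 + 3 × √18.5000 = 18.5000 + 3 × 4.3012 = 31.4035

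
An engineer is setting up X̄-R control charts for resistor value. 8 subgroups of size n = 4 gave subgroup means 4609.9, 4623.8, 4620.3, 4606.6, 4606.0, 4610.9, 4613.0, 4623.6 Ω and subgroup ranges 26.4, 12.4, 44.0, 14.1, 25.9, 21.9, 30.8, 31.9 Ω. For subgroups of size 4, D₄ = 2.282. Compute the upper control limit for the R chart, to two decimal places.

59.16

R̄ = (26.4 + 12.4 + 44.0 + 14.1 + 25.9 + 21.9 + 30.8 + 31.9) / 8 = 207.4000 / 8 = 25.9250
UCL_R = D₄·R̄ = 2.282 × 25.9250 = 59.1609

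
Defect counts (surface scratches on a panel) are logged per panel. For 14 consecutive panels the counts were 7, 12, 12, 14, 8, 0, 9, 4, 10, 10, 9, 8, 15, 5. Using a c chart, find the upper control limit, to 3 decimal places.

17.678

c̄ = (7 + 12 + 12 + 14 + 8 + 0 + 9 + 4 + 10 + 10 + 9 + 8 + 15 + 5) / 14 = 123 / 14 = 8.7857
UCL = c̄ + 3√c̄ = 8.7857 + 3 × √8.7857 = 8.7857 + 3 × 2.9641 = 17.6779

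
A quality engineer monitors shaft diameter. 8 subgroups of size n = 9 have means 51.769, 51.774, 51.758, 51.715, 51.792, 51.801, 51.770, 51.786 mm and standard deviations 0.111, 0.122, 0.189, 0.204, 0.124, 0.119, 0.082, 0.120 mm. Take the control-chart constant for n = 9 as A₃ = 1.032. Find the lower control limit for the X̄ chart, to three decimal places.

51.632

X̄̄ = (51.769 + 51.774 + 51.758 + 51.715 + 51.792 + 51.801 + 51.770 + 51.786) / 8 = 51.7706
s̄ = (0.111 + 0.122 + 0.189 + 0.204 + 0.124 + 0.119 + 0.082 + 0.120) / 8 = 0.1339
LCL = X̄̄ − A₃·s̄ = 51.7706 − 1.032 × 0.1339 = 51.6325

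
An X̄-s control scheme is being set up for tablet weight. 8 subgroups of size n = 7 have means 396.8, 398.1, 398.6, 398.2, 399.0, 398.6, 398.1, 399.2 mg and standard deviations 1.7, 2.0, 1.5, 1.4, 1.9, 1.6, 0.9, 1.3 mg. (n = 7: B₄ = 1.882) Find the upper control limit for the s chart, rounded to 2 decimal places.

s̄ = (1.7 + 2.0 + 1.5 + 1.4 + 1.9 + 1.6 + 0.9 + 1.3) / 8 = 1.5375
UCL_s = B₄·s̄ = 1.882 × 1.5375 = 2.8936

2.89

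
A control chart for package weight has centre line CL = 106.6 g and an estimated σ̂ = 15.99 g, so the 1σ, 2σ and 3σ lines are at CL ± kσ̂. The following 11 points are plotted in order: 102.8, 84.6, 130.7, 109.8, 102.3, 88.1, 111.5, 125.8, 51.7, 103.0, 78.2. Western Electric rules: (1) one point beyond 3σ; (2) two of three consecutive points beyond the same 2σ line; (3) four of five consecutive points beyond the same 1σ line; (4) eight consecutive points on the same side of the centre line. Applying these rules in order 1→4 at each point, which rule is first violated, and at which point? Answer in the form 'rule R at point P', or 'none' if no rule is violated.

Zone of each point (C = within 1σ̂, B = 1σ̂–2σ̂, A = 2σ̂–3σ̂, * = beyond 3σ̂; sign = side of CL): 1:-C, 2:-B, 3:+B, 4:+C, 5:-C, 6:-B, 7:+C, 8:+B, 9:-*, 10:-C, 11:-B
Rule 1 (one point beyond the 3σ limits) is satisfied at point 9.

rule 1 at point 9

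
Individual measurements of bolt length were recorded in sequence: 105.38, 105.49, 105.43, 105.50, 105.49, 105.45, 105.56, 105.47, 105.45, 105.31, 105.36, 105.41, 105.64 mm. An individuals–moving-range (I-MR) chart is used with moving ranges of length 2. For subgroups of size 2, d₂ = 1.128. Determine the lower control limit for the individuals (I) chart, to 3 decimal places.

105.240

X̄ = (105.38 + 105.49 + 105.43 + 105.50 + 105.49 + 105.45 + 105.56 + 105.47 + 105.45 + 105.31 + 105.36 + 105.41 + 105.64) / 13 = 105.4569
Moving ranges: 0.11, 0.06, 0.07, 0.01, 0.04, 0.11, 0.09, 0.02, 0.14, 0.05, 0.05, 0.23; M̄R̄ = 0.9800 / 12 = 0.0817
LCL = X̄ − 3·M̄R̄/d₂ = 105.4569 − 3 × 0.0817 / 1.128 = 105.2397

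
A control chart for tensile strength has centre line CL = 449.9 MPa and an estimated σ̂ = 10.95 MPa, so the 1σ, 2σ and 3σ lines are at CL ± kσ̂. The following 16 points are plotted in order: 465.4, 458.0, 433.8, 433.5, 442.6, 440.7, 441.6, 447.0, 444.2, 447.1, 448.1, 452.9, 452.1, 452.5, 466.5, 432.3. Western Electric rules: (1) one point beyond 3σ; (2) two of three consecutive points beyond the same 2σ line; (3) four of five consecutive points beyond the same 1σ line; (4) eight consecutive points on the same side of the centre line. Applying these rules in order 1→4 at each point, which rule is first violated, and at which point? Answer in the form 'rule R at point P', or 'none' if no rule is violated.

rule 4 at point 10

Zone of each point (C = within 1σ̂, B = 1σ̂–2σ̂, A = 2σ̂–3σ̂, * = beyond 3σ̂; sign = side of CL): 1:+B, 2:+C, 3:-B, 4:-B, 5:-C, 6:-C, 7:-C, 8:-C, 9:-C, 10:-C, 11:-C, 12:+C, 13:+C, 14:+C, 15:+B, 16:-B
Rule 4 (eight consecutive points on the same side of the centre line) is satisfied at point 10.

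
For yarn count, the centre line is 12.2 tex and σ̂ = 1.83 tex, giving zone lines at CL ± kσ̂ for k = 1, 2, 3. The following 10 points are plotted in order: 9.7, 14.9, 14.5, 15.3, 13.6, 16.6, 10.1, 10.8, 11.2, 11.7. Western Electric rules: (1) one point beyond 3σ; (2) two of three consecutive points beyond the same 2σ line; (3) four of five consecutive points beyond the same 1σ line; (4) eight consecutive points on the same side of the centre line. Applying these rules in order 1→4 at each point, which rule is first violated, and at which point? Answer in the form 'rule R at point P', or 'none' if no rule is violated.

rule 3 at point 6

Zone of each point (C = within 1σ̂, B = 1σ̂–2σ̂, A = 2σ̂–3σ̂, * = beyond 3σ̂; sign = side of CL): 1:-B, 2:+B, 3:+B, 4:+B, 5:+C, 6:+A, 7:-B, 8:-C, 9:-C, 10:-C
Rule 3 (four of five consecutive points beyond the same 1σ limit) is satisfied at point 6.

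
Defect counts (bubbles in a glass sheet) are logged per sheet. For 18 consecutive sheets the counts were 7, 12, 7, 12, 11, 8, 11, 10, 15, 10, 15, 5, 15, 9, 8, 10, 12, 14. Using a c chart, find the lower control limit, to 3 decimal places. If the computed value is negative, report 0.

0.839

c̄ = (7 + 12 + 7 + 12 + 11 + 8 + 11 + 10 + 15 + 10 + 15 + 5 + 15 + 9 + 8 + 10 + 12 + 14) / 18 = 191 / 18 = 10.6111
LCL = c̄ − 3√c̄ = 10.6111 − 3 × 3.2575 = 0.8387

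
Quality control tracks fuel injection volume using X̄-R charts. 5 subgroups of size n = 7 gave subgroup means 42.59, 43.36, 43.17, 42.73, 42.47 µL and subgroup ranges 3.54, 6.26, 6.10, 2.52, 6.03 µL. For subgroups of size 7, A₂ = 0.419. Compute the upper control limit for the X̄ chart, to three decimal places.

X̄̄ = (42.59 + 43.36 + 43.17 + 42.73 + 42.47) / 5 = 214.3200 / 5 = 42.8640
R̄ = (3.54 + 6.26 + 6.10 + 2.52 + 6.03) / 5 = 24.4500 / 5 = 4.8900
UCL = X̄̄ + A₂·R̄ = 42.8640 + 0.419 × 4.8900 = 44.9129

44.913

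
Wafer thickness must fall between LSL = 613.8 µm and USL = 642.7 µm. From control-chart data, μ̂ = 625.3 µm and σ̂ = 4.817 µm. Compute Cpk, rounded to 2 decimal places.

0.80

Cpu = (USL − μ̂) / (3σ̂) = (642.7 − 625.3) / (3 × 4.817) = 1.2041; Cpl = (μ̂ − LSL) / (3σ̂) = (625.3 − 613.8) / (3 × 4.817) = 0.7958; Cpk = min(Cpu, Cpl) = 0.7958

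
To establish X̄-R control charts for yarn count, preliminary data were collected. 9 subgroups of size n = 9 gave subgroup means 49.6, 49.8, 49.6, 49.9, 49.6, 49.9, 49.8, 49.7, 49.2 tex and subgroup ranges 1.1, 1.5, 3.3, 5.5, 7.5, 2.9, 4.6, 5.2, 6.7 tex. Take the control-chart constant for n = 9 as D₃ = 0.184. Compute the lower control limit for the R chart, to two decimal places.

0.78

R̄ = (1.1 + 1.5 + 3.3 + 5.5 + 7.5 + 2.9 + 4.6 + 5.2 + 6.7) / 9 = 38.3000 / 9 = 4.2556
LCL_R = D₃·R̄ = 0.184 × 4.2556 = 0.7830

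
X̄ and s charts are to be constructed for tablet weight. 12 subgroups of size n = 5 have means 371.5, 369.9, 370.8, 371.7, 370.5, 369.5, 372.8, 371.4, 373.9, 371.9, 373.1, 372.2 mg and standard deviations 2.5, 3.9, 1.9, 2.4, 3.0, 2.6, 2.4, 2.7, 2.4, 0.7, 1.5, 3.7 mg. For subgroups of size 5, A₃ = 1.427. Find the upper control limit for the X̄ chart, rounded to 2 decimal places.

375.13

X̄̄ = (371.5 + 369.9 + 370.8 + 371.7 + 370.5 + 369.5 + 372.8 + 371.4 + 373.9 + 371.9 + 373.1 + 372.2) / 12 = 371.6000
s̄ = (2.5 + 3.9 + 1.9 + 2.4 + 3.0 + 2.6 + 2.4 + 2.7 + 2.4 + 0.7 + 1.5 + 3.7) / 12 = 2.4750
UCL = X̄̄ + A₃·s̄ = 371.6000 + 1.427 × 2.4750 = 375.1318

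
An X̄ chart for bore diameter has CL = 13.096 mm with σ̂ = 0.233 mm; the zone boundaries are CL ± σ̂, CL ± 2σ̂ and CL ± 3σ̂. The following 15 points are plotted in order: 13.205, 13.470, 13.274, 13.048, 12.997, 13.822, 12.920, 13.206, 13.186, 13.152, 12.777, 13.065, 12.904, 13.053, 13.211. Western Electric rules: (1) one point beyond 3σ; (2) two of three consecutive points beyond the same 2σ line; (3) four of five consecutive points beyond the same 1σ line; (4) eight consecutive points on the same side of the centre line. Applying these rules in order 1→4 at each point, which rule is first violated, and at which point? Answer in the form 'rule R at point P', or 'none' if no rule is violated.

rule 1 at point 6

Zone of each point (C = within 1σ̂, B = 1σ̂–2σ̂, A = 2σ̂–3σ̂, * = beyond 3σ̂; sign = side of CL): 1:+C, 2:+B, 3:+C, 4:-C, 5:-C, 6:+*, 7:-C, 8:+C, 9:+C, 10:+C, 11:-B, 12:-C, 13:-C, 14:-C, 15:+C
Rule 1 (one point beyond the 3σ limits) is satisfied at point 6.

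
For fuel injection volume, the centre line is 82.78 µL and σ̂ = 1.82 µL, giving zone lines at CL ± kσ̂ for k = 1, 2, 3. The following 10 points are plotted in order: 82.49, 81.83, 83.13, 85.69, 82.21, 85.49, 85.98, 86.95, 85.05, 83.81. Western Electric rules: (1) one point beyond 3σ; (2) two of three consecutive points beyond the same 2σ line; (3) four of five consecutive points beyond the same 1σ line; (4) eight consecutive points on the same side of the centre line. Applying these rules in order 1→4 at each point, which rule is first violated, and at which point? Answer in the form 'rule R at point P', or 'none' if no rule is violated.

rule 3 at point 8

Zone of each point (C = within 1σ̂, B = 1σ̂–2σ̂, A = 2σ̂–3σ̂, * = beyond 3σ̂; sign = side of CL): 1:-C, 2:-C, 3:+C, 4:+B, 5:-C, 6:+B, 7:+B, 8:+A, 9:+B, 10:+C
Rule 3 (four of five consecutive points beyond the same 1σ limit) is satisfied at point 8.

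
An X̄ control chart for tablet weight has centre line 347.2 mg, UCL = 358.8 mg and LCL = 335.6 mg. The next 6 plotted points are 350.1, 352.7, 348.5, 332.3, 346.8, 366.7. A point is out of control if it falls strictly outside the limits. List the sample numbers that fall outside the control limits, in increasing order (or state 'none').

4, 6

Compare each point to [335.6, 358.8]: sample 4 = 332.3 < LCL; sample 6 = 366.7 > UCL.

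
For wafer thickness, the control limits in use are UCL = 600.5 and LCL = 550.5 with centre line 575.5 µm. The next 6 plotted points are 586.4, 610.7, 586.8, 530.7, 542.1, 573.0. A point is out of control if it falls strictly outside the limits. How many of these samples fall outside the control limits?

3

Compare each point to [550.5, 600.5]: sample 2 = 610.7 > UCL; sample 4 = 530.7 < LCL; sample 5 = 542.1 < LCL.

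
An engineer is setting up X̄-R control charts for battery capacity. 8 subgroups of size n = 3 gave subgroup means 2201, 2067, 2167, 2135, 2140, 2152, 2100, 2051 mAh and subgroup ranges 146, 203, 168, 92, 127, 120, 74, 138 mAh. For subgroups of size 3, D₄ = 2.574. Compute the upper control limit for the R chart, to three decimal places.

R̄ = (146 + 203 + 168 + 92 + 127 + 120 + 74 + 138) / 8 = 1068.0000 / 8 = 133.5000
UCL_R = D₄·R̄ = 2.574 × 133.5000 = 343.6290

343.629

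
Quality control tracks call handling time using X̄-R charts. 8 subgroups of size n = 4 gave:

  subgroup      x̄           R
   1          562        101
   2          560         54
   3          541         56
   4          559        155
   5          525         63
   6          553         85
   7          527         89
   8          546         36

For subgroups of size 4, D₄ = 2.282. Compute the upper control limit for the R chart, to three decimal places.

R̄ = (101 + 54 + 56 + 155 + 63 + 85 + 89 + 36) / 8 = 639.0000 / 8 = 79.8750
UCL_R = D₄·R̄ = 2.282 × 79.8750 = 182.2748

182.275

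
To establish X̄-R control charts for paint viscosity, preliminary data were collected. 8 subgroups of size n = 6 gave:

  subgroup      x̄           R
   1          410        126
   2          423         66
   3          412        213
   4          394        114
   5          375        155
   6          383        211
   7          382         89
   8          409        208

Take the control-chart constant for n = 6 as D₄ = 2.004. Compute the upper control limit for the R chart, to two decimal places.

296.09

R̄ = (126 + 66 + 213 + 114 + 155 + 211 + 89 + 208) / 8 = 1182.0000 / 8 = 147.7500
UCL_R = D₄·R̄ = 2.004 × 147.7500 = 296.0910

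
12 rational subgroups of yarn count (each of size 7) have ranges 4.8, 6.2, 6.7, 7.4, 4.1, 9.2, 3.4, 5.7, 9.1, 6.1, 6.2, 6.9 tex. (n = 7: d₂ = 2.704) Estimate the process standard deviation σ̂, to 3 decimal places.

2.336

R̄ = (4.8 + 6.2 + 6.7 + 7.4 + 4.1 + 9.2 + 3.4 + 5.7 + 9.1 + 6.1 + 6.2 + 6.9) / 12 = 6.3167
σ̂ = R̄ / d₂ = 6.3167 / 2.704 = 2.3360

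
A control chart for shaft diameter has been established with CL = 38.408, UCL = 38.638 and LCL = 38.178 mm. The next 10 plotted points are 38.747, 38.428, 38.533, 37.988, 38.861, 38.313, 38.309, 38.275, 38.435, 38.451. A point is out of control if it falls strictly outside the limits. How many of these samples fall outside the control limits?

3

Compare each point to [38.178, 38.638]: sample 1 = 38.747 > UCL; sample 4 = 37.988 < LCL; sample 5 = 38.861 > UCL.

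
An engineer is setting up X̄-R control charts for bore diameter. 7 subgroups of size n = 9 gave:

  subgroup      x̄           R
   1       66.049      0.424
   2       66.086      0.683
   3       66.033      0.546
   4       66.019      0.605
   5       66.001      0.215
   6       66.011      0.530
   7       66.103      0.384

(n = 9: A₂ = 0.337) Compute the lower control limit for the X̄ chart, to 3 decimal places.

X̄̄ = (66.049 + 66.086 + 66.033 + 66.019 + 66.001 + 66.011 + 66.103) / 7 = 462.3020 / 7 = 66.0431
R̄ = (0.424 + 0.683 + 0.546 + 0.605 + 0.215 + 0.530 + 0.384) / 7 = 3.3870 / 7 = 0.4839
LCL = X̄̄ − A₂·R̄ = 66.0431 − 0.337 × 0.4839 = 65.8801

65.880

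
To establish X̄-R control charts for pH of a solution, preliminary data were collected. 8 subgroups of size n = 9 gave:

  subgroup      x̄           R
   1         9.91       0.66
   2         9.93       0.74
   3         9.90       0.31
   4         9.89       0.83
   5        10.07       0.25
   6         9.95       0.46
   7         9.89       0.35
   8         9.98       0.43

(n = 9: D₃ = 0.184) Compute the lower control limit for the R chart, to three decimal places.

0.093

R̄ = (0.66 + 0.74 + 0.31 + 0.83 + 0.25 + 0.46 + 0.35 + 0.43) / 8 = 4.0300 / 8 = 0.5038
LCL_R = D₃·R̄ = 0.184 × 0.5038 = 0.0927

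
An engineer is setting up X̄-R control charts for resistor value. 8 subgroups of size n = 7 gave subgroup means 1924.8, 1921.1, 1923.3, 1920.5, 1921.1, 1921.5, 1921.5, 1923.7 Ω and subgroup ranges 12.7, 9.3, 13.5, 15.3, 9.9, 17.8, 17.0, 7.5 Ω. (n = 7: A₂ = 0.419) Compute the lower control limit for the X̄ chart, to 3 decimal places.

X̄̄ = (1924.8 + 1921.1 + 1923.3 + 1920.5 + 1921.1 + 1921.5 + 1921.5 + 1923.7) / 8 = 15377.5000 / 8 = 1922.1875
R̄ = (12.7 + 9.3 + 13.5 + 15.3 + 9.9 + 17.8 + 17.0 + 7.5) / 8 = 103.0000 / 8 = 12.8750
LCL = X̄̄ − A₂·R̄ = 1922.1875 − 0.419 × 12.8750 = 1916.7929

1916.793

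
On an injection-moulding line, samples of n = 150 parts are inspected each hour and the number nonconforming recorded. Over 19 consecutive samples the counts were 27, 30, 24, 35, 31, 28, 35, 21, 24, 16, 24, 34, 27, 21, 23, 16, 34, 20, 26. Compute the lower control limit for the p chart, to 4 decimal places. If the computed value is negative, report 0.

p̄ = Σdᵢ / (k·n) = 496 / (19 × 150) = 0.17404
LCL = p̄ − 3·√(p̄(1−p̄)/n) = 0.17404 − 3 × 0.03096 = 0.08117

0.0812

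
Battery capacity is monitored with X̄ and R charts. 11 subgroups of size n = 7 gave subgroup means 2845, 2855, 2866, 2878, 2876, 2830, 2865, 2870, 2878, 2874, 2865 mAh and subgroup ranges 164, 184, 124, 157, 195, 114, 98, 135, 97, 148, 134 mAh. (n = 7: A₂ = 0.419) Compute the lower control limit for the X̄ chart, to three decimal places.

X̄̄ = (2845 + 2855 + 2866 + 2878 + 2876 + 2830 + 2865 + 2870 + 2878 + 2874 + 2865) / 11 = 31502.0000 / 11 = 2863.8182
R̄ = (164 + 184 + 124 + 157 + 195 + 114 + 98 + 135 + 97 + 148 + 134) / 11 = 1550.0000 / 11 = 140.9091
LCL = X̄̄ − A₂·R̄ = 2863.8182 − 0.419 × 140.9091 = 2804.7773

2804.777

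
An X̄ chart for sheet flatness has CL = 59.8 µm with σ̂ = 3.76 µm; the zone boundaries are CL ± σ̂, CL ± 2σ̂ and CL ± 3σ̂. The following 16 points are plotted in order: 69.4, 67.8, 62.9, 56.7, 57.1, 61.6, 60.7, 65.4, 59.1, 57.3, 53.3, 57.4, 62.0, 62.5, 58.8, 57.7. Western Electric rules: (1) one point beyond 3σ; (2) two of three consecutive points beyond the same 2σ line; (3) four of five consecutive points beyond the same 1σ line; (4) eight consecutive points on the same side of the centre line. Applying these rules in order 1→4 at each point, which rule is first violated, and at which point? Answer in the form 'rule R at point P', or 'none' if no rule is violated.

rule 2 at point 2

Zone of each point (C = within 1σ̂, B = 1σ̂–2σ̂, A = 2σ̂–3σ̂, * = beyond 3σ̂; sign = side of CL): 1:+A, 2:+A, 3:+C, 4:-C, 5:-C, 6:+C, 7:+C, 8:+B, 9:-C, 10:-C, 11:-B, 12:-C, 13:+C, 14:+C, 15:-C, 16:-C
Rule 2 (two of three consecutive points beyond the same 2σ limit) is satisfied at point 2.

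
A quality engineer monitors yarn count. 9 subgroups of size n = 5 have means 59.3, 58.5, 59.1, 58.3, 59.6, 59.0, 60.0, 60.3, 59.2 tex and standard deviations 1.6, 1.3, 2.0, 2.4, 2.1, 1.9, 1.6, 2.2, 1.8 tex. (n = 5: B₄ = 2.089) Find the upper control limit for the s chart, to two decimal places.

3.92

s̄ = (1.6 + 1.3 + 2.0 + 2.4 + 2.1 + 1.9 + 1.6 + 2.2 + 1.8) / 9 = 1.8778
UCL_s = B₄·s̄ = 2.089 × 1.8778 = 3.9227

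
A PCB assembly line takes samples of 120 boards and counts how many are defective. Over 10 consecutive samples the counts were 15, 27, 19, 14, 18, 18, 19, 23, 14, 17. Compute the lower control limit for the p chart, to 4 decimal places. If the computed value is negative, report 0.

0.0547

p̄ = Σdᵢ / (k·n) = 184 / (10 × 120) = 0.15333
LCL = p̄ − 3·√(p̄(1−p̄)/n) = 0.15333 − 3 × 0.03289 = 0.05466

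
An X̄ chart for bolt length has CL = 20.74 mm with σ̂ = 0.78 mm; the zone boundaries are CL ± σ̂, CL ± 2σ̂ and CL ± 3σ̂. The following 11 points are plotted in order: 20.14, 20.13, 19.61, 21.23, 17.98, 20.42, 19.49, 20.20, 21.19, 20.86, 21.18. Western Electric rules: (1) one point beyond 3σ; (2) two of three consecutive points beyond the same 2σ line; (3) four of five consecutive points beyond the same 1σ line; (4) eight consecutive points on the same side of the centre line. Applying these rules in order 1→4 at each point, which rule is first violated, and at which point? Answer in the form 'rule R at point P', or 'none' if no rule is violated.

rule 1 at point 5

Zone of each point (C = within 1σ̂, B = 1σ̂–2σ̂, A = 2σ̂–3σ̂, * = beyond 3σ̂; sign = side of CL): 1:-C, 2:-C, 3:-B, 4:+C, 5:-*, 6:-C, 7:-B, 8:-C, 9:+C, 10:+C, 11:+C
Rule 1 (one point beyond the 3σ limits) is satisfied at point 5.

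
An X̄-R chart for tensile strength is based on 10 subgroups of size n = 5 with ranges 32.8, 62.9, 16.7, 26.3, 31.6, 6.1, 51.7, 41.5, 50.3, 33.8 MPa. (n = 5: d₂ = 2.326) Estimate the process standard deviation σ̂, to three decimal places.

15.206

R̄ = (32.8 + 62.9 + 16.7 + 26.3 + 31.6 + 6.1 + 51.7 + 41.5 + 50.3 + 33.8) / 10 = 35.3700
σ̂ = R̄ / d₂ = 35.3700 / 2.326 = 15.2064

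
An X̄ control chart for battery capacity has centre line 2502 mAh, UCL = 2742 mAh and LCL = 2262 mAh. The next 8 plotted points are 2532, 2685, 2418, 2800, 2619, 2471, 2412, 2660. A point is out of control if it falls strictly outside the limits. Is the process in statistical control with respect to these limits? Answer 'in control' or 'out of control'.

Compare each point to [2262, 2742]: sample 4 = 2800 > UCL.

out of control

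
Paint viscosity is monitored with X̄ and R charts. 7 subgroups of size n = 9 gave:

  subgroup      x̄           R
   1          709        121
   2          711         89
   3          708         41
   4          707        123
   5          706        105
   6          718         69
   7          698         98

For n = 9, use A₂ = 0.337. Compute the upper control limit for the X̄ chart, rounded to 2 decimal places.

X̄̄ = (709 + 711 + 708 + 707 + 706 + 718 + 698) / 7 = 4957.0000 / 7 = 708.1429
R̄ = (121 + 89 + 41 + 123 + 105 + 69 + 98) / 7 = 646.0000 / 7 = 92.2857
UCL = X̄̄ + A₂·R̄ = 708.1429 + 0.337 × 92.2857 = 739.2431

739.24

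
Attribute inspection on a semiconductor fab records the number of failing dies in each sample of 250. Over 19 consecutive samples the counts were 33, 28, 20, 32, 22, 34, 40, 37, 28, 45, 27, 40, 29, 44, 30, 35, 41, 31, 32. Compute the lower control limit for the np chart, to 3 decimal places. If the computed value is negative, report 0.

p̄ = Σdᵢ / (k·n) = 628 / (19 × 250) = 0.13221
LCL = np̄ − 3·√(np̄(1−p̄)) = 33.0526 − 3 × 5.3556 = 16.9858

16.986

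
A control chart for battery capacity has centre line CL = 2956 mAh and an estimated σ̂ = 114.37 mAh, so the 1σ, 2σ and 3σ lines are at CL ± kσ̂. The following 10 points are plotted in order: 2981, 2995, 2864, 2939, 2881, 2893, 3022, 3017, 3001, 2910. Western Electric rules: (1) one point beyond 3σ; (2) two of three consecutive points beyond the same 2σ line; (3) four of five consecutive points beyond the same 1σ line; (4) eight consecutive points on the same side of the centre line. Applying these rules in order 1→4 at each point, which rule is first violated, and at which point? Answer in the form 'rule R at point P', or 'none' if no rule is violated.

none

Zone of each point (C = within 1σ̂, B = 1σ̂–2σ̂, A = 2σ̂–3σ̂, * = beyond 3σ̂; sign = side of CL): 1:+C, 2:+C, 3:-C, 4:-C, 5:-C, 6:-C, 7:+C, 8:+C, 9:+C, 10:-C
No rule fires across all 10 points.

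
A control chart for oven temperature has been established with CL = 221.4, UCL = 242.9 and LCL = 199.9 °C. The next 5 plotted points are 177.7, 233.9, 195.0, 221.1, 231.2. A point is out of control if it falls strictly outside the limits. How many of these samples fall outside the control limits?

Compare each point to [199.9, 242.9]: sample 1 = 177.7 < LCL; sample 3 = 195.0 < LCL.

2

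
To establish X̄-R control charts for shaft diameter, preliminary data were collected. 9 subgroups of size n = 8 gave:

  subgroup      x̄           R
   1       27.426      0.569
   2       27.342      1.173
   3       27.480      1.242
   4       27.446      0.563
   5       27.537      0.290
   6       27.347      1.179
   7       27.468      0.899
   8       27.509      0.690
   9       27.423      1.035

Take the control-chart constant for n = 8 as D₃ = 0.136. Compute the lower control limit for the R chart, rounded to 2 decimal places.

R̄ = (0.569 + 1.173 + 1.242 + 0.563 + 0.290 + 1.179 + 0.899 + 0.690 + 1.035) / 9 = 7.6400 / 9 = 0.8489
LCL_R = D₃·R̄ = 0.136 × 0.8489 = 0.1154

0.12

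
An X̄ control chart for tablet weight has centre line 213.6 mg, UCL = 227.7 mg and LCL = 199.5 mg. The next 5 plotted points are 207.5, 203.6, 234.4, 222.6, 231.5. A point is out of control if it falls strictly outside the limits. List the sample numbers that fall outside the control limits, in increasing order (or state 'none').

Compare each point to [199.5, 227.7]: sample 3 = 234.4 > UCL; sample 5 = 231.5 > UCL.

3, 5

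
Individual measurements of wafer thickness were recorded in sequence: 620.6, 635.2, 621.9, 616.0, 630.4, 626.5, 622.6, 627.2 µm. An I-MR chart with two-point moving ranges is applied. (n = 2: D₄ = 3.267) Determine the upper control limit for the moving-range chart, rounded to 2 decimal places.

28.28

Moving ranges: 14.6, 13.3, 5.9, 14.4, 3.9, 3.9, 4.6; M̄R̄ = 60.6000 / 7 = 8.6571
UCL_MR = D₄·M̄R̄ = 3.267 × 8.6571 = 28.2829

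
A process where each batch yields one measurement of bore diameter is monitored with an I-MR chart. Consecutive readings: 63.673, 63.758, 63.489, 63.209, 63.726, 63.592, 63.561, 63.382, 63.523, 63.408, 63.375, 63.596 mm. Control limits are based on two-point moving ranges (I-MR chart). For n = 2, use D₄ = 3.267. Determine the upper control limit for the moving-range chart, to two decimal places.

Moving ranges: 0.085, 0.269, 0.280, 0.517, 0.134, 0.031, 0.179, 0.141, 0.115, 0.033, 0.221; M̄R̄ = 2.0050 / 11 = 0.1823
UCL_MR = D₄·M̄R̄ = 3.267 × 0.1823 = 0.5955

0.60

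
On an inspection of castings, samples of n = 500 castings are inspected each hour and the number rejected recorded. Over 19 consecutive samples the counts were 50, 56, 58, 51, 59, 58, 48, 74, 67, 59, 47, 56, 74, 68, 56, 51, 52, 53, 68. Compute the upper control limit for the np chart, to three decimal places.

79.665

p̄ = Σdᵢ / (k·n) = 1105 / (19 × 500) = 0.11632
UCL = np̄ + 3·√(np̄(1−p̄)) = 58.1579 + 3 × √(58.1579×0.88368) = 58.1579 + 3 × 7.1689 = 79.6646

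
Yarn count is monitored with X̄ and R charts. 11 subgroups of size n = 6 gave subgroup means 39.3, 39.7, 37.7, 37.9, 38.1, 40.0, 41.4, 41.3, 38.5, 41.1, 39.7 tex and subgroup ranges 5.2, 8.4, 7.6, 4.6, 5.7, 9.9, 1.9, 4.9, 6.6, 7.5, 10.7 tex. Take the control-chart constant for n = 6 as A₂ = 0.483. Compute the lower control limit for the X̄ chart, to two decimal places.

36.31

X̄̄ = (39.3 + 39.7 + 37.7 + 37.9 + 38.1 + 40.0 + 41.4 + 41.3 + 38.5 + 41.1 + 39.7) / 11 = 434.7000 / 11 = 39.5182
R̄ = (5.2 + 8.4 + 7.6 + 4.6 + 5.7 + 9.9 + 1.9 + 4.9 + 6.6 + 7.5 + 10.7) / 11 = 73.0000 / 11 = 6.6364
LCL = X̄̄ − A₂·R̄ = 39.5182 − 0.483 × 6.6364 = 36.3128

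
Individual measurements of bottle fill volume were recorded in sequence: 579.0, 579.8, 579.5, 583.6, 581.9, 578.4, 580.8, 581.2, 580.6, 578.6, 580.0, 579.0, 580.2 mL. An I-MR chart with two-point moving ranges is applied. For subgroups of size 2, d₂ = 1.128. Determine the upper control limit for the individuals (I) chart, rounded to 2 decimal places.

584.50

X̄ = (579.0 + 579.8 + 579.5 + 583.6 + 581.9 + 578.4 + 580.8 + 581.2 + 580.6 + 578.6 + 580.0 + 579.0 + 580.2) / 13 = 580.2000
Moving ranges: 0.8, 0.3, 4.1, 1.7, 3.5, 2.4, 0.4, 0.6, 2.0, 1.4, 1.0, 1.2; M̄R̄ = 19.4000 / 12 = 1.6167
UCL = X̄ + 3·M̄R̄/d₂ = 580.2000 + 3 × 1.6167 / 1.128 = 584.4996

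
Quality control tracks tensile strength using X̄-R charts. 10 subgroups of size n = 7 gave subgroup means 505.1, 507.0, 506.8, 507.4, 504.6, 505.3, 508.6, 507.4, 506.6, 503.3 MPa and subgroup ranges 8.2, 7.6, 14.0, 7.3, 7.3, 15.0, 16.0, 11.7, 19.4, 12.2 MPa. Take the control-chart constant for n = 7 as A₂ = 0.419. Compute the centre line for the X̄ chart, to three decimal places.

506.210

X̄̄ = (505.1 + 507.0 + 506.8 + 507.4 + 504.6 + 505.3 + 508.6 + 507.4 + 506.6 + 503.3) / 10 = 5062.1000 / 10 = 506.2100
CL = X̄̄ = 506.2100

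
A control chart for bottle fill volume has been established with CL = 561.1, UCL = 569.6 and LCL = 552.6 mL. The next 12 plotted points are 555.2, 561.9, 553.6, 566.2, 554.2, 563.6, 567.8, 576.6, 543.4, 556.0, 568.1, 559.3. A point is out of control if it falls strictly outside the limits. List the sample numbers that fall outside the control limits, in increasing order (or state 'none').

8, 9

Compare each point to [552.6, 569.6]: sample 8 = 576.6 > UCL; sample 9 = 543.4 < LCL.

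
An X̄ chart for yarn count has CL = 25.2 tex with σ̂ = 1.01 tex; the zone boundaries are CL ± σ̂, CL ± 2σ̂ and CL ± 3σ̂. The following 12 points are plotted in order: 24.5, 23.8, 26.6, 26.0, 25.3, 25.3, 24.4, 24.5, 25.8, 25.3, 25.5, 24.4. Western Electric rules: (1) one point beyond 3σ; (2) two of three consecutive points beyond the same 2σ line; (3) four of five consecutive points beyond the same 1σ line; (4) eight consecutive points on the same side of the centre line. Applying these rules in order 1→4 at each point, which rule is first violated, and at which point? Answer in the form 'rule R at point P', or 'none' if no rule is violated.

none

Zone of each point (C = within 1σ̂, B = 1σ̂–2σ̂, A = 2σ̂–3σ̂, * = beyond 3σ̂; sign = side of CL): 1:-C, 2:-B, 3:+B, 4:+C, 5:+C, 6:+C, 7:-C, 8:-C, 9:+C, 10:+C, 11:+C, 12:-C
No rule fires across all 12 points.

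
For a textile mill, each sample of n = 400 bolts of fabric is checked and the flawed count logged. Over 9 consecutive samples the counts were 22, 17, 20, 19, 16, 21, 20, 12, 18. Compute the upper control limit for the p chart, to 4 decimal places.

0.0772

p̄ = Σdᵢ / (k·n) = 165 / (9 × 400) = 0.04583
UCL = p̄ + 3·√(p̄(1−p̄)/n) = 0.04583 + 3 × √(0.04583×0.95417/400) = 0.04583 + 3 × 0.01046 = 0.07720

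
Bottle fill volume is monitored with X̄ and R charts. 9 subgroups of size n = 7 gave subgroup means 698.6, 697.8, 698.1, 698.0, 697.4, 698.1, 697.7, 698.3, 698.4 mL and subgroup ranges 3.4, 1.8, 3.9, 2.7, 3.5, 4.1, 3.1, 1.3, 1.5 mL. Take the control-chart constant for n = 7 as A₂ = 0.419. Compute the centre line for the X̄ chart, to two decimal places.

698.04

X̄̄ = (698.6 + 697.8 + 698.1 + 698.0 + 697.4 + 698.1 + 697.7 + 698.3 + 698.4) / 9 = 6282.4000 / 9 = 698.0444
CL = X̄̄ = 698.0444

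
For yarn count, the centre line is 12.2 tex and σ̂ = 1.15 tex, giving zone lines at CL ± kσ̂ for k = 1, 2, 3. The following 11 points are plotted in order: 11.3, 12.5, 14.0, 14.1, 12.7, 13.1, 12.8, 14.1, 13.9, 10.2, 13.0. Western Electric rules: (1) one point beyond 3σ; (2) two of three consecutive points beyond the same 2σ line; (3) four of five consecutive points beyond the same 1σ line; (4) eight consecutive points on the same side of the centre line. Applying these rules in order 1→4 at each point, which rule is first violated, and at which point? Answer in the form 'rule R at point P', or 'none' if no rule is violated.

rule 4 at point 9

Zone of each point (C = within 1σ̂, B = 1σ̂–2σ̂, A = 2σ̂–3σ̂, * = beyond 3σ̂; sign = side of CL): 1:-C, 2:+C, 3:+B, 4:+B, 5:+C, 6:+C, 7:+C, 8:+B, 9:+B, 10:-B, 11:+C
Rule 4 (eight consecutive points on the same side of the centre line) is satisfied at point 9.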